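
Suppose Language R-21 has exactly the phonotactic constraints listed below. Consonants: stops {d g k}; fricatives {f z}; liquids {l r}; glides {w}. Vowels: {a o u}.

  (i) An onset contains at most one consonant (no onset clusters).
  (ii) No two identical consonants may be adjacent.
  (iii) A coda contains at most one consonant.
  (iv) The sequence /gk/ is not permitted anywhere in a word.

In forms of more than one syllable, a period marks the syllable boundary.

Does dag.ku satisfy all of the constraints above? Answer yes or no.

dag.ku — violates constraint (iv): contains banned sequence /gk/ → phonotactically illegal

no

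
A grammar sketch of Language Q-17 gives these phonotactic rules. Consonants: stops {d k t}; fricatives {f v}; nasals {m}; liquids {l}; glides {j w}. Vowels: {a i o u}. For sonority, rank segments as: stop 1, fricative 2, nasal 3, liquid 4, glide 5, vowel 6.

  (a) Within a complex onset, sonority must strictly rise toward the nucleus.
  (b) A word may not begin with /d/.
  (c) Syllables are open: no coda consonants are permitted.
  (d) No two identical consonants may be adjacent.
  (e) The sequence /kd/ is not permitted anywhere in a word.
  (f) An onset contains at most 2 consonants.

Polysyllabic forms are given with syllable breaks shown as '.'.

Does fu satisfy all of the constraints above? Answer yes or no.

fu — σ1 onset /f/, coda /∅/ ok → permitted

yes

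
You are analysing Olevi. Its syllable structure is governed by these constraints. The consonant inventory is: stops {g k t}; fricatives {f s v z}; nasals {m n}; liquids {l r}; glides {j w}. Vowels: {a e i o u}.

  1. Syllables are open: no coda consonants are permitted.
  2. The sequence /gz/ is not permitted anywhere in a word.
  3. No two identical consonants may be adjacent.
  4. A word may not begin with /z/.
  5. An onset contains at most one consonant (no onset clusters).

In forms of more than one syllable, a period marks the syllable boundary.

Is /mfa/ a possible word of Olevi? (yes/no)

no

/mfa/ — violates constraint 5: syllable 1 onset /mf/ has 2 consonants (> 1) → illicit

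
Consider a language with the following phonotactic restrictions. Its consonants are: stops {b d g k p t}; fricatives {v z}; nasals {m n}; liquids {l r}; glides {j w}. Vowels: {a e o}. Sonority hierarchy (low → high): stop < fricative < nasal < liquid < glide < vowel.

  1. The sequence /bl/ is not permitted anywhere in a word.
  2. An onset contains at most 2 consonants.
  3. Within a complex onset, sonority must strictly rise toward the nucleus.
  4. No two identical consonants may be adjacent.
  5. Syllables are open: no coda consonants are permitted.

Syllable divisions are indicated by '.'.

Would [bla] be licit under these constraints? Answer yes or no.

[bla] — violates constraint 1: contains banned sequence /bl/ → illicit

no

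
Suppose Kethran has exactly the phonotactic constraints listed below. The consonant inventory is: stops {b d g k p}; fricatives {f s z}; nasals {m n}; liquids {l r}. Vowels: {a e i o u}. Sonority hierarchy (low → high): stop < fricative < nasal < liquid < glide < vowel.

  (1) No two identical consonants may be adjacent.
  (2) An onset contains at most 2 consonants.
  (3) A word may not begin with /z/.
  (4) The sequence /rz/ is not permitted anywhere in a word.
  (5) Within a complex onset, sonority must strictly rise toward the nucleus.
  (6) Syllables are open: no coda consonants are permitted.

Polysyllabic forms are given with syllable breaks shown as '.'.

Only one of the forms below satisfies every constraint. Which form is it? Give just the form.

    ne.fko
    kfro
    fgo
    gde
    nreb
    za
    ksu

ksu

ne.fko — violates constraint 5: syllable 2 onset /fk/: /f/ (fricative, 2) → /k/ (stop, 1) does not rise → not permitted
kfro — violates constraint 2: syllable 1 onset /kfr/ has 3 consonants (> 2) → not permitted
fgo — violates constraint 5: syllable 1 onset /fg/: /f/ (fricative, 2) → /g/ (stop, 1) does not rise → not permitted
gde — violates constraint 5: syllable 1 onset /gd/: /g/ (stop, 1) → /d/ (stop, 1) does not rise → not permitted
nreb — violates constraint 6: syllable 1 coda /b/ has 1 consonant (> 0) → not permitted
za — violates constraint 3: word begins with /z/ → not permitted
ksu — σ1 onset /ks/ (1→2 rises), coda /∅/ ok → permitted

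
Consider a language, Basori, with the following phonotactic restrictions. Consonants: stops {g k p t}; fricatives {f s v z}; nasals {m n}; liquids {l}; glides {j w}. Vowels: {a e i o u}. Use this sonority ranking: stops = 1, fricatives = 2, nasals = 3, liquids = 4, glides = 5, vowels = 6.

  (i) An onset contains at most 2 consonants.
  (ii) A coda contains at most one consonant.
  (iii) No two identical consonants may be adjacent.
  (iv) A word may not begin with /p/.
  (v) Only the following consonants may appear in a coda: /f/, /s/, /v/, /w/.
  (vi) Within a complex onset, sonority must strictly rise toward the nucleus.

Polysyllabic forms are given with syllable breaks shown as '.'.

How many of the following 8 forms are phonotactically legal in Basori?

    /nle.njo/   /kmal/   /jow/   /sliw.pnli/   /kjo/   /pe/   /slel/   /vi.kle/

4

/nle.njo/ — σ1 onset /nl/ (3→4 rises), coda /∅/ ok; σ2 onset /nj/ (3→5 rises), coda /∅/ ok → phonotactically legal
/kmal/ — violates constraint (v): syllable 1 coda contains /l/, which is not a licensed coda consonant → phonotactically illegal
/jow/ — σ1 onset /j/, coda /w/ ok → phonotactically legal
/sliw.pnli/ — violates constraint (i): syllable 2 onset /pnl/ has 3 consonants (> 2) → phonotactically illegal
/kjo/ — σ1 onset /kj/ (1→5 rises), coda /∅/ ok → phonotactically legal
/pe/ — violates constraint (iv): word begins with /p/ → phonotactically illegal
/slel/ — violates constraint (v): syllable 1 coda contains /l/, which is not a licensed coda consonant → phonotactically illegal
/vi.kle/ — σ1 onset /v/, coda /∅/ ok; σ2 onset /kl/ (1→4 rises), coda /∅/ ok → phonotactically legal
Phonotactically legal: /nle.njo/, /jow/, /kjo/, /vi.kle/ → 4.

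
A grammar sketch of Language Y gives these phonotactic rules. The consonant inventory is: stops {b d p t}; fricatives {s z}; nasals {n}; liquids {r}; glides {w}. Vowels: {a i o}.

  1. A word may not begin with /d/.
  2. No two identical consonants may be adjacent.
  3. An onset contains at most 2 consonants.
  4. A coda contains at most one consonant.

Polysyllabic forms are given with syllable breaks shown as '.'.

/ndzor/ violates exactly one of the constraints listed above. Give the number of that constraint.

3

/ndzor/: syllable 1 onset /ndz/ has 3 consonants (> 2).
This is a violation of constraint 3: "An onset contains at most 2 consonants."
The remaining constraints (1, 2, 4) are satisfied.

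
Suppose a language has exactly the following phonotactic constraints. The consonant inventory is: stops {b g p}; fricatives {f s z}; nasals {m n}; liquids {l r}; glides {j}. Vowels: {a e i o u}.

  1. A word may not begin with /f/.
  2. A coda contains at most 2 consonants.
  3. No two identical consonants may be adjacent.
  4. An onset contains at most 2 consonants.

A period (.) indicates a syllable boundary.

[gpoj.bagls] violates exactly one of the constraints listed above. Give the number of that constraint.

2

[gpoj.bagls]: syllable 2 coda /gls/ has 3 consonants (> 2).
This is a violation of constraint 2: "A coda contains at most 2 consonants."
The remaining constraints (1, 3, 4) are satisfied.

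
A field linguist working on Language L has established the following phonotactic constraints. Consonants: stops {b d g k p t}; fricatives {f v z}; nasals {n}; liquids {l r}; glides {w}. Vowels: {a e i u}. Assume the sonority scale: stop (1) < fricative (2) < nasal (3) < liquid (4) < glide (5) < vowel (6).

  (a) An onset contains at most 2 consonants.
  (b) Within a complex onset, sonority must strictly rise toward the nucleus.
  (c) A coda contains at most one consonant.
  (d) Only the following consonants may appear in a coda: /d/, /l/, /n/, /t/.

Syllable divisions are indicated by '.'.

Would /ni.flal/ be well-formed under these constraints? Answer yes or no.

/ni.flal/ — σ1 onset /n/, coda /∅/ ok; σ2 onset /fl/ (2→4 rises), coda /l/ ok → well-formed

yes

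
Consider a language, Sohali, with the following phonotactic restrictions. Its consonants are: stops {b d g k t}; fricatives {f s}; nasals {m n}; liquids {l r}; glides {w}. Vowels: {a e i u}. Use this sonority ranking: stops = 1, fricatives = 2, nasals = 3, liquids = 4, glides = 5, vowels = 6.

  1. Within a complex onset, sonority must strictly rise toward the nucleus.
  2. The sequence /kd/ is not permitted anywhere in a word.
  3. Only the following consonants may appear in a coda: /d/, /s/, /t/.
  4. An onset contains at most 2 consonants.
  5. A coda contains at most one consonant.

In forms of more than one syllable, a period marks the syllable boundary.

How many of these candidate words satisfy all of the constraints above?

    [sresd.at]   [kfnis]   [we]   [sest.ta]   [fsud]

1

[sresd.at] — violates constraint 5: syllable 1 coda /sd/ has 2 consonants (> 1) → phonotactically illegal
[kfnis] — violates constraint 4: syllable 1 onset /kfn/ has 3 consonants (> 2) → phonotactically illegal
[we] — σ1 onset /w/, coda /∅/ ok → phonotactically legal
[sest.ta] — violates constraint 5: syllable 1 coda /st/ has 2 consonants (> 1) → phonotactically illegal
[fsud] — violates constraint 1: syllable 1 onset /fs/: /f/ (fricative, 2) → /s/ (fricative, 2) does not rise → phonotactically illegal
Phonotactically legal: [we] → 1.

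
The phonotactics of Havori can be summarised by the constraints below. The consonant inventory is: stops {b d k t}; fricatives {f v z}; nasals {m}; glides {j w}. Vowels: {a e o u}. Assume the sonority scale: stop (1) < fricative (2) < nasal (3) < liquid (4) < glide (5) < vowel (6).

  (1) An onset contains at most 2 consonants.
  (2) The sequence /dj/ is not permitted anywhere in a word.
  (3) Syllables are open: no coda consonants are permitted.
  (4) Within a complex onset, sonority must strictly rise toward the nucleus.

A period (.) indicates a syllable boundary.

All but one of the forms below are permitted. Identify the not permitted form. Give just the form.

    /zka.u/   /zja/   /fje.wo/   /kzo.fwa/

/zka.u/

/zka.u/ — violates constraint 4: syllable 1 onset /zk/: /z/ (fricative, 2) → /k/ (stop, 1) does not rise → not permitted
/zja/ — σ1 onset /zj/ (2→5 rises), coda /∅/ ok → permitted
/fje.wo/ — σ1 onset /fj/ (2→5 rises), coda /∅/ ok; σ2 onset /w/, coda /∅/ ok → permitted
/kzo.fwa/ — σ1 onset /kz/ (1→2 rises), coda /∅/ ok; σ2 onset /fw/ (2→5 rises), coda /∅/ ok → permitted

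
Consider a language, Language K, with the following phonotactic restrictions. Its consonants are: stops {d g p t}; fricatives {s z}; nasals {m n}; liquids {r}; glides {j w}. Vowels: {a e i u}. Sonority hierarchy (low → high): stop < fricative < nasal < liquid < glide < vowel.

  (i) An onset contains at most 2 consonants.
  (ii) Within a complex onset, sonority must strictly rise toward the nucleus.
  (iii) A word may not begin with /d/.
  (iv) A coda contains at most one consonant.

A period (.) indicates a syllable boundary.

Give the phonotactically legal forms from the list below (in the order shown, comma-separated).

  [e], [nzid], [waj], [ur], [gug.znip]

[e] — σ1 onset /∅/, coda /∅/ ok → phonotactically legal
[nzid] — violates constraint (ii): syllable 1 onset /nz/: /n/ (nasal, 3) → /z/ (fricative, 2) does not rise → phonotactically illegal
[waj] — σ1 onset /w/, coda /j/ ok → phonotactically legal
[ur] — σ1 onset /∅/, coda /r/ ok → phonotactically legal
[gug.znip] — σ1 onset /g/, coda /g/ ok; σ2 onset /zn/ (2→3 rises), coda /p/ ok → phonotactically legal

[e], [waj], [ur], [gug.znip]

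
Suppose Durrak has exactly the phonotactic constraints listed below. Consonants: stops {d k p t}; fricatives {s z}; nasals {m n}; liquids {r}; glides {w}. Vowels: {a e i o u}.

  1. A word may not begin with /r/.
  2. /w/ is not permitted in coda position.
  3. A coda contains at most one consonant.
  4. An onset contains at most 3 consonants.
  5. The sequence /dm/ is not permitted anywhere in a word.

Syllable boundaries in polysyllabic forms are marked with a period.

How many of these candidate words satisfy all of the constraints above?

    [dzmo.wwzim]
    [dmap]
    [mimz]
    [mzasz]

[dzmo.wwzim] — σ1 onset /dzm/ (3C), coda /∅/ ok; σ2 onset /wwz/ (3C), coda /m/ ok → well-formed
[dmap] — violates constraint 5: contains banned sequence /dm/ → ill-formed
[mimz] — violates constraint 3: syllable 1 coda /mz/ has 2 consonants (> 1) → ill-formed
[mzasz] — violates constraint 3: syllable 1 coda /sz/ has 2 consonants (> 1) → ill-formed
Well-formed: [dzmo.wwzim] → 1.

1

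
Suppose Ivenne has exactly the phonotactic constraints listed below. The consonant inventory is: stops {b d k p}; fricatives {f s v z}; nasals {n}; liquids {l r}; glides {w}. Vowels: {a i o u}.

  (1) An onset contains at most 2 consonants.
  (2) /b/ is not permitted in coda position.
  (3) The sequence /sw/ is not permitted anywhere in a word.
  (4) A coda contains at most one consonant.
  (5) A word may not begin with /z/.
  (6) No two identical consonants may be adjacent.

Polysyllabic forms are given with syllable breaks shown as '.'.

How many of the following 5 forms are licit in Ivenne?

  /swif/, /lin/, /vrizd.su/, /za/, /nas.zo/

/swif/ — violates constraint 3: contains banned sequence /sw/ → illicit
/lin/ — σ1 onset /l/, coda /n/ ok → licit
/vrizd.su/ — violates constraint 4: syllable 1 coda /zd/ has 2 consonants (> 1) → illicit
/za/ — violates constraint 5: word begins with /z/ → illicit
/nas.zo/ — σ1 onset /n/, coda /s/ ok; σ2 onset /z/, coda /∅/ ok → licit
Licit: /lin/, /nas.zo/ → 2.

2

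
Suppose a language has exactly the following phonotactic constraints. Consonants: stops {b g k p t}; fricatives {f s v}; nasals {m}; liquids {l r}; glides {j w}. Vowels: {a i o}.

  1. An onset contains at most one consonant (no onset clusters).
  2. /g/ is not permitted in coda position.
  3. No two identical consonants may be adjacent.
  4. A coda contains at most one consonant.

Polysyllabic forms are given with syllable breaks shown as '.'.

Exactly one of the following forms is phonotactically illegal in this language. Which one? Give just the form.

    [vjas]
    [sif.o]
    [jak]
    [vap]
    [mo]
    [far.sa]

[vjas] — violates constraint 1: syllable 1 onset /vj/ has 2 consonants (> 1) → phonotactically illegal
[sif.o] — σ1 onset /s/, coda /f/ ok; σ2 onset /∅/, coda /∅/ ok → phonotactically legal
[jak] — σ1 onset /j/, coda /k/ ok → phonotactically legal
[vap] — σ1 onset /v/, coda /p/ ok → phonotactically legal
[mo] — σ1 onset /m/, coda /∅/ ok → phonotactically legal
[far.sa] — σ1 onset /f/, coda /r/ ok; σ2 onset /s/, coda /∅/ ok → phonotactically legal

[vjas]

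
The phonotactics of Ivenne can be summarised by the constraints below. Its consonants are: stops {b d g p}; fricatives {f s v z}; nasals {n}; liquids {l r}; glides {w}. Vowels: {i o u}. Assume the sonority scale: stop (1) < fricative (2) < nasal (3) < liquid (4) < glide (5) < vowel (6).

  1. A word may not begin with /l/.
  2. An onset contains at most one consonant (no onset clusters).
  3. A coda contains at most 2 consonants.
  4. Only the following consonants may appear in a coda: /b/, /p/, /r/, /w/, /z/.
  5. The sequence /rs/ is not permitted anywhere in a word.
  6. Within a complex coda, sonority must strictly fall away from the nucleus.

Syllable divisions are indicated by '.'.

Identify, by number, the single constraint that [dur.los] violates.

[dur.los]: syllable 2 coda contains /s/, which is not a licensed coda consonant.
This is a violation of constraint 4: "Only the following consonants may appear in a coda: /b/, /p/, /r/, /w/, /z/."
The remaining constraints (1, 2, 3, 5, 6) are satisfied.

4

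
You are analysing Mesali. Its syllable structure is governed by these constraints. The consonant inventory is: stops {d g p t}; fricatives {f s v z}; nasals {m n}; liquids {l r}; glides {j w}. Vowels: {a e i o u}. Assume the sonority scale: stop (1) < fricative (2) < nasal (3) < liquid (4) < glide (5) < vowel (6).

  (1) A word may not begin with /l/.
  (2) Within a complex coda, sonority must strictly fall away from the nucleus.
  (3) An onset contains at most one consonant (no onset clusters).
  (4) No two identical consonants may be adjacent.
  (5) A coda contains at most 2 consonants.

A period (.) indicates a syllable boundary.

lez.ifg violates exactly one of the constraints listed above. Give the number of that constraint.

lez.ifg: word begins with /l/.
This is a violation of constraint 1: "A word may not begin with /l/."
The remaining constraints (2, 3, 4, 5) are satisfied.

1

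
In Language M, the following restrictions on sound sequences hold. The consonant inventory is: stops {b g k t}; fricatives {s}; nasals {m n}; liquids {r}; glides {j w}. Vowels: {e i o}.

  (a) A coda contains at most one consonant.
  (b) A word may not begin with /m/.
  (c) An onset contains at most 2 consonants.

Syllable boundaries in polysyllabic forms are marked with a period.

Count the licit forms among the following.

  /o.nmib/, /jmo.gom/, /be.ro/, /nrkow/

3

/o.nmib/ — σ1 onset /∅/, coda /∅/ ok; σ2 onset /nm/ (2C), coda /b/ ok → licit
/jmo.gom/ — σ1 onset /jm/ (2C), coda /∅/ ok; σ2 onset /g/, coda /m/ ok → licit
/be.ro/ — σ1 onset /b/, coda /∅/ ok; σ2 onset /r/, coda /∅/ ok → licit
/nrkow/ — violates constraint (c): syllable 1 onset /nrk/ has 3 consonants (> 2) → illicit
Licit: /o.nmib/, /jmo.gom/, /be.ro/ → 3.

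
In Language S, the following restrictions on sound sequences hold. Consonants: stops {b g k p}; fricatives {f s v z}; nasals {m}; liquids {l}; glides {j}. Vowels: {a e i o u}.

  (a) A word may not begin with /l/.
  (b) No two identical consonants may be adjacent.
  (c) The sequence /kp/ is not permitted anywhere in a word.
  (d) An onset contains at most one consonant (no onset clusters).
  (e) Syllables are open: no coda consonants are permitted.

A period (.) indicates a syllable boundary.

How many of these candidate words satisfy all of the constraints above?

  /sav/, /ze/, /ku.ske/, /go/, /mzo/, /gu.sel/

2

/sav/ — violates constraint (e): syllable 1 coda /v/ has 1 consonant (> 0) → phonotactically illegal
/ze/ — σ1 onset /z/, coda /∅/ ok → phonotactically legal
/ku.ske/ — violates constraint (d): syllable 2 onset /sk/ has 2 consonants (> 1) → phonotactically illegal
/go/ — σ1 onset /g/, coda /∅/ ok → phonotactically legal
/mzo/ — violates constraint (d): syllable 1 onset /mz/ has 2 consonants (> 1) → phonotactically illegal
/gu.sel/ — violates constraint (e): syllable 2 coda /l/ has 1 consonant (> 0) → phonotactically illegal
Phonotactically legal: /ze/, /go/ → 2.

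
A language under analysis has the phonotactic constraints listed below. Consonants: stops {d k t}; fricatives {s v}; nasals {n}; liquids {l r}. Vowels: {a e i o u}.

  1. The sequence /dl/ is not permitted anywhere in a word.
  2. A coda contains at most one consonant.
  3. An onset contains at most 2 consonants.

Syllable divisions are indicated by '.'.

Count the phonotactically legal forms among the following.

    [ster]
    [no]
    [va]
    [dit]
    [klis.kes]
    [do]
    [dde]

[ster] — σ1 onset /st/ (2C), coda /r/ ok → phonotactically legal
[no] — σ1 onset /n/, coda /∅/ ok → phonotactically legal
[va] — σ1 onset /v/, coda /∅/ ok → phonotactically legal
[dit] — σ1 onset /d/, coda /t/ ok → phonotactically legal
[klis.kes] — σ1 onset /kl/ (2C), coda /s/ ok; σ2 onset /k/, coda /s/ ok → phonotactically legal
[do] — σ1 onset /d/, coda /∅/ ok → phonotactically legal
[dde] — σ1 onset /dd/ (2C), coda /∅/ ok → phonotactically legal
Phonotactically legal: [ster], [no], [va], [dit], [klis.kes], [do], [dde] → 7.

7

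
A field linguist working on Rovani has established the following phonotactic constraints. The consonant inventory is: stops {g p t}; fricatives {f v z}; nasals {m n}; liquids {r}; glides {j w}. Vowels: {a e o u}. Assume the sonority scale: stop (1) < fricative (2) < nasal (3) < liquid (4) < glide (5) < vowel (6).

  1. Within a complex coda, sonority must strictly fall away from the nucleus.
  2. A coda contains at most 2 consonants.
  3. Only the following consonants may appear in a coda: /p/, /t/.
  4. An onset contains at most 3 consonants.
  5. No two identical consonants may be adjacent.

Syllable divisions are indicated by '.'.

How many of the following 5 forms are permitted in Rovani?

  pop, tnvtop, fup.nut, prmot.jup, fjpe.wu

pop — σ1 onset /p/, coda /p/ ok → permitted
tnvtop — violates constraint 4: syllable 1 onset /tnvt/ has 4 consonants (> 3) → not permitted
fup.nut — σ1 onset /f/, coda /p/ ok; σ2 onset /n/, coda /t/ ok → permitted
prmot.jup — σ1 onset /prm/ (3C), coda /t/ ok; σ2 onset /j/, coda /p/ ok → permitted
fjpe.wu — σ1 onset /fjp/ (3C), coda /∅/ ok; σ2 onset /w/, coda /∅/ ok → permitted
Permitted: pop, fup.nut, prmot.jup, fjpe.wu → 4.

4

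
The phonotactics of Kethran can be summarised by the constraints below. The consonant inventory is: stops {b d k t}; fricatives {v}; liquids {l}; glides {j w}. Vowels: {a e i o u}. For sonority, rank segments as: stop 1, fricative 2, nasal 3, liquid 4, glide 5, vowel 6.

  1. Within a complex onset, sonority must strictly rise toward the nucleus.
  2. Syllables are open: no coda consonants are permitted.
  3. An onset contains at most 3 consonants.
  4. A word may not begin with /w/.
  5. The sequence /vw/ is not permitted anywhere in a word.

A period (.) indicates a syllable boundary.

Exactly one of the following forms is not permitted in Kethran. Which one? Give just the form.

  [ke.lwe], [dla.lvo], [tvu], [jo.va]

[ke.lwe] — σ1 onset /k/, coda /∅/ ok; σ2 onset /lw/ (4→5 rises), coda /∅/ ok → permitted
[dla.lvo] — violates constraint 1: syllable 2 onset /lv/: /l/ (liquid, 4) → /v/ (fricative, 2) does not rise → not permitted
[tvu] — σ1 onset /tv/ (1→2 rises), coda /∅/ ok → permitted
[jo.va] — σ1 onset /j/, coda /∅/ ok; σ2 onset /v/, coda /∅/ ok → permitted

[dla.lvo]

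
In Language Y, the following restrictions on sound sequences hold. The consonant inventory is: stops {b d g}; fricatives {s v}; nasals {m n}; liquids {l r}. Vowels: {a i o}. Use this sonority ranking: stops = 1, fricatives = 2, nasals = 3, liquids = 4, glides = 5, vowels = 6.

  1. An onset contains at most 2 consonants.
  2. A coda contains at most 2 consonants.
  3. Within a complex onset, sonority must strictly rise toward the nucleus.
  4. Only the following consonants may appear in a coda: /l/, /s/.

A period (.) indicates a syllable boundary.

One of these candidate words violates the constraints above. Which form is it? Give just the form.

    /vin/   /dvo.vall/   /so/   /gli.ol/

/vin/

/vin/ — violates constraint 4: syllable 1 coda contains /n/, which is not a licensed coda consonant → illicit
/dvo.vall/ — σ1 onset /dv/ (1→2 rises), coda /∅/ ok; σ2 onset /v/, coda /ll/ (2C) ok → licit
/so/ — σ1 onset /s/, coda /∅/ ok → licit
/gli.ol/ — σ1 onset /gl/ (1→4 rises), coda /∅/ ok; σ2 onset /∅/, coda /l/ ok → licit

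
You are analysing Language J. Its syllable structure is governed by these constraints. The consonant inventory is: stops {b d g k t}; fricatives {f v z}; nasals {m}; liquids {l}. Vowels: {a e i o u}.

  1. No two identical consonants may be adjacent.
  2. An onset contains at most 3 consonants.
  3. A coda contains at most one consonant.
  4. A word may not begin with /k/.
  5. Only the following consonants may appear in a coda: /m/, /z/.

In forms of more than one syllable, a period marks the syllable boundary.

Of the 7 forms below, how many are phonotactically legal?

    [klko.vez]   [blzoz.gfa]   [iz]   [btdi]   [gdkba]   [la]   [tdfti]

4

[klko.vez] — violates constraint 4: word begins with /k/ → phonotactically illegal
[blzoz.gfa] — σ1 onset /blz/ (3C), coda /z/ ok; σ2 onset /gf/ (2C), coda /∅/ ok → phonotactically legal
[iz] — σ1 onset /∅/, coda /z/ ok → phonotactically legal
[btdi] — σ1 onset /btd/ (3C), coda /∅/ ok → phonotactically legal
[gdkba] — violates constraint 2: syllable 1 onset /gdkb/ has 4 consonants (> 3) → phonotactically illegal
[la] — σ1 onset /l/, coda /∅/ ok → phonotactically legal
[tdfti] — violates constraint 2: syllable 1 onset /tdft/ has 4 consonants (> 3) → phonotactically illegal
Phonotactically legal: [blzoz.gfa], [iz], [btdi], [la] → 4.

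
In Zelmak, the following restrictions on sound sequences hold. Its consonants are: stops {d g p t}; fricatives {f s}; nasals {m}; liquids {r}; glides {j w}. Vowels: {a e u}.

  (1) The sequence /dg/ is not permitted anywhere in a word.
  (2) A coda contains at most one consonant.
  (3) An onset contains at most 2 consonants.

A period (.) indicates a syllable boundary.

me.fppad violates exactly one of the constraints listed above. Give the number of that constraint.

me.fppad: syllable 2 onset /fpp/ has 3 consonants (> 2).
This is a violation of constraint 3: "An onset contains at most 2 consonants."
The remaining constraints (1, 2) are satisfied.

3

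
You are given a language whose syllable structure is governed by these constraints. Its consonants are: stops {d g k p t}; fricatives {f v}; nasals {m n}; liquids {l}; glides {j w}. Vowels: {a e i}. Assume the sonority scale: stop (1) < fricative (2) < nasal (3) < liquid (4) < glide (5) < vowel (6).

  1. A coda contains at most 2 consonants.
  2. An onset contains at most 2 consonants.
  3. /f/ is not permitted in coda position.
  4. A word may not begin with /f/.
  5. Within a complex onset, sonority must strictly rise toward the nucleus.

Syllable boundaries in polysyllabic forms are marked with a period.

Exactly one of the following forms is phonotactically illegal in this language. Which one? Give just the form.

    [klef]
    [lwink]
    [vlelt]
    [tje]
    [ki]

[klef] — violates constraint 3: syllable 1 coda contains /f/ → phonotactically illegal
[lwink] — σ1 onset /lw/ (4→5 rises), coda /nk/ (2C) ok → phonotactically legal
[vlelt] — σ1 onset /vl/ (2→4 rises), coda /lt/ (2C) ok → phonotactically legal
[tje] — σ1 onset /tj/ (1→5 rises), coda /∅/ ok → phonotactically legal
[ki] — σ1 onset /k/, coda /∅/ ok → phonotactically legal

[klef]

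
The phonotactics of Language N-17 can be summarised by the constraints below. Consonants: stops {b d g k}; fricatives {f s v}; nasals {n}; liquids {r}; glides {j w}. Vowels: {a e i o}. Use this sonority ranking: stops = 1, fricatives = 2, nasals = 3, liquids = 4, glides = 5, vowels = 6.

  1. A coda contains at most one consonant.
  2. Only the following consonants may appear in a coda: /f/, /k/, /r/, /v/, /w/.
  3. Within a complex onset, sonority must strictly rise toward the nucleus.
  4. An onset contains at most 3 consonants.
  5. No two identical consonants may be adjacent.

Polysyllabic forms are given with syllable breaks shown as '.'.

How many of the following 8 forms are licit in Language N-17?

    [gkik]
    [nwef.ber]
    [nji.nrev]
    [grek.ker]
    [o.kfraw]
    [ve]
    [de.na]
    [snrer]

[gkik] — violates constraint 3: syllable 1 onset /gk/: /g/ (stop, 1) → /k/ (stop, 1) does not rise → illicit
[nwef.ber] — σ1 onset /nw/ (3→5 rises), coda /f/ ok; σ2 onset /b/, coda /r/ ok → licit
[nji.nrev] — σ1 onset /nj/ (3→5 rises), coda /∅/ ok; σ2 onset /nr/ (3→4 rises), coda /v/ ok → licit
[grek.ker] — violates constraint 5: adjacent identical consonants /kk/ → illicit
[o.kfraw] — σ1 onset /∅/, coda /∅/ ok; σ2 onset /kfr/ (1→2→4 rises), coda /w/ ok → licit
[ve] — σ1 onset /v/, coda /∅/ ok → licit
[de.na] — σ1 onset /d/, coda /∅/ ok; σ2 onset /n/, coda /∅/ ok → licit
[snrer] — σ1 onset /snr/ (2→3→4 rises), coda /r/ ok → licit
Licit: [nwef.ber], [nji.nrev], [o.kfraw], [ve], [de.na], [snrer] → 6.

6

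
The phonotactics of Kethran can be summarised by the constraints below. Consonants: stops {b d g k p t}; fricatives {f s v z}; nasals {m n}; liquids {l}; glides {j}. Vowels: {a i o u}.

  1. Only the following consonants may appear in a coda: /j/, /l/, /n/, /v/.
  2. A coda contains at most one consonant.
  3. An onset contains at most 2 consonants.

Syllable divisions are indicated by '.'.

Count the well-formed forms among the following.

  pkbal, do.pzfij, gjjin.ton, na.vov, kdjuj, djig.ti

pkbal — violates constraint 3: syllable 1 onset /pkb/ has 3 consonants (> 2) → ill-formed
do.pzfij — violates constraint 3: syllable 2 onset /pzf/ has 3 consonants (> 2) → ill-formed
gjjin.ton — violates constraint 3: syllable 1 onset /gjj/ has 3 consonants (> 2) → ill-formed
na.vov — σ1 onset /n/, coda /∅/ ok; σ2 onset /v/, coda /v/ ok → well-formed
kdjuj — violates constraint 3: syllable 1 onset /kdj/ has 3 consonants (> 2) → ill-formed
djig.ti — violates constraint 1: syllable 1 coda contains /g/, which is not a licensed coda consonant → ill-formed
Well-formed: na.vov → 1.

1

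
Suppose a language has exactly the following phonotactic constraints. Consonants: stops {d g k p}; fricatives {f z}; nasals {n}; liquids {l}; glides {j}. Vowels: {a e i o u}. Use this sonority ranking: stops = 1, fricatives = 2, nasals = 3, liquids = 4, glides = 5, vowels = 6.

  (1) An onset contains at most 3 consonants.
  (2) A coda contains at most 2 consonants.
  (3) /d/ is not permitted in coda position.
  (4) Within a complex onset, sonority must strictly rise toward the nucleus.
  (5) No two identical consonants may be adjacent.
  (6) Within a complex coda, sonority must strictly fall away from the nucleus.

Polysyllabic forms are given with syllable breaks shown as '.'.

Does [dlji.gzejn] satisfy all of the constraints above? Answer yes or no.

[dlji.gzejn] — σ1 onset /dlj/ (1→4→5 rises), coda /∅/ ok; σ2 onset /gz/ (1→2 rises), coda /jn/ (5→3 falls) ok → licit

yes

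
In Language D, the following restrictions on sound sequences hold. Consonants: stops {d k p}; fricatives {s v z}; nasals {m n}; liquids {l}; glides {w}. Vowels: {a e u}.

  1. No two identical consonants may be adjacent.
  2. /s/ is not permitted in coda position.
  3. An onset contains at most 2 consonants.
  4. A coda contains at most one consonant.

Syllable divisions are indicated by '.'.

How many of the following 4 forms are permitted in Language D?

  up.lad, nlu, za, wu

4

up.lad — σ1 onset /∅/, coda /p/ ok; σ2 onset /l/, coda /d/ ok → permitted
nlu — σ1 onset /nl/ (2C), coda /∅/ ok → permitted
za — σ1 onset /z/, coda /∅/ ok → permitted
wu — σ1 onset /w/, coda /∅/ ok → permitted
Permitted: up.lad, nlu, za, wu → 4.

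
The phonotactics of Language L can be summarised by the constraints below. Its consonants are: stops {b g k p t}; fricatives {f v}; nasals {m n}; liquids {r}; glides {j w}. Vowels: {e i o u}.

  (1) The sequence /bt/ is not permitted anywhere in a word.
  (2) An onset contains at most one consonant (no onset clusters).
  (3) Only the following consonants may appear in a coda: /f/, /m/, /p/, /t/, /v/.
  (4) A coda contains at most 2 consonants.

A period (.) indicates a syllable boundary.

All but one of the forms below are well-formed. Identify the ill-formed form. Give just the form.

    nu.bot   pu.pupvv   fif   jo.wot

nu.bot — σ1 onset /n/, coda /∅/ ok; σ2 onset /b/, coda /t/ ok → well-formed
pu.pupvv — violates constraint 4: syllable 2 coda /pvv/ has 3 consonants (> 2) → ill-formed
fif — σ1 onset /f/, coda /f/ ok → well-formed
jo.wot — σ1 onset /j/, coda /∅/ ok; σ2 onset /w/, coda /t/ ok → well-formed

pu.pupvv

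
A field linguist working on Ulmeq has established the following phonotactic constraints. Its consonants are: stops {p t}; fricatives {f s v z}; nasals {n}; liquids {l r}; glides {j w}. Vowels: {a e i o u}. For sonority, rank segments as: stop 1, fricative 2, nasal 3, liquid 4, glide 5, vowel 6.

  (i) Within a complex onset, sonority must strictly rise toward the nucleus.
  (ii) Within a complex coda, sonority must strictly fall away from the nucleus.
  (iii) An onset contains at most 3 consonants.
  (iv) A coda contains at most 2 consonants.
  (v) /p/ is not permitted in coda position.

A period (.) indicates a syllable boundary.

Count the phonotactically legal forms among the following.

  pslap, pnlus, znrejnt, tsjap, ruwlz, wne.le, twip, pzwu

pslap — violates constraint (v): syllable 1 coda contains /p/ → phonotactically illegal
pnlus — σ1 onset /pnl/ (1→3→4 rises), coda /s/ ok → phonotactically legal
znrejnt — violates constraint (iv): syllable 1 coda /jnt/ has 3 consonants (> 2) → phonotactically illegal
tsjap — violates constraint (v): syllable 1 coda contains /p/ → phonotactically illegal
ruwlz — violates constraint (iv): syllable 1 coda /wlz/ has 3 consonants (> 2) → phonotactically illegal
wne.le — violates constraint (i): syllable 1 onset /wn/: /w/ (glide, 5) → /n/ (nasal, 3) does not rise → phonotactically illegal
twip — violates constraint (v): syllable 1 coda contains /p/ → phonotactically illegal
pzwu — σ1 onset /pzw/ (1→2→5 rises), coda /∅/ ok → phonotactically legal
Phonotactically legal: pnlus, pzwu → 2.

2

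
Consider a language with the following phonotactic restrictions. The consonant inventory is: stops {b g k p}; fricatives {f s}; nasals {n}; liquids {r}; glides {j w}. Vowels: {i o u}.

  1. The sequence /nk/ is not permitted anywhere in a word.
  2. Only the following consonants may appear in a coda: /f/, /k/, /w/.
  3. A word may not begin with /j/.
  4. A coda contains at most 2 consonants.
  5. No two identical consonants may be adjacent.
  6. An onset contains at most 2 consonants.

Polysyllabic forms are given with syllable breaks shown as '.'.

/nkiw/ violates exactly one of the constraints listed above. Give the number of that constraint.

/nkiw/: contains banned sequence /nk/.
This is a violation of constraint 1: "The sequence /nk/ is not permitted anywhere in a word."
The remaining constraints (2, 3, 4, 5, 6) are satisfied.

1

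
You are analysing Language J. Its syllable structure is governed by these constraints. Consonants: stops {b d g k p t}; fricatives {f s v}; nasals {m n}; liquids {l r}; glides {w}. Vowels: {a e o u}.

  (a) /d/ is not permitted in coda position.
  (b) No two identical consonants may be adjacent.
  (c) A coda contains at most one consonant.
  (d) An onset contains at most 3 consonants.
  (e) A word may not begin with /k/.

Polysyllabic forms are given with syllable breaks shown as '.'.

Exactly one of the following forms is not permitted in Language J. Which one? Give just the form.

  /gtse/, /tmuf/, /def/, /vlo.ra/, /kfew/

/kfew/

/gtse/ — σ1 onset /gts/ (3C), coda /∅/ ok → permitted
/tmuf/ — σ1 onset /tm/ (2C), coda /f/ ok → permitted
/def/ — σ1 onset /d/, coda /f/ ok → permitted
/vlo.ra/ — σ1 onset /vl/ (2C), coda /∅/ ok; σ2 onset /r/, coda /∅/ ok → permitted
/kfew/ — violates constraint (e): word begins with /k/ → not permitted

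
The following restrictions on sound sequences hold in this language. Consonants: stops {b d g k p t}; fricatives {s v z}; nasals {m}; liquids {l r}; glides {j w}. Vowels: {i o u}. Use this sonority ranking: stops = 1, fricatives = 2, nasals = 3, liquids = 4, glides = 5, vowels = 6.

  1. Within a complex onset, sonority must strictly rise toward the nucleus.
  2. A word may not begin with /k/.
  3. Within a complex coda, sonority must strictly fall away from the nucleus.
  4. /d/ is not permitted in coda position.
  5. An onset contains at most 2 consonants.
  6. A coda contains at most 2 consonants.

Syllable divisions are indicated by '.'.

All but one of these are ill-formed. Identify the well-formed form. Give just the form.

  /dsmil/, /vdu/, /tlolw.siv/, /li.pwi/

/dsmil/ — violates constraint 5: syllable 1 onset /dsm/ has 3 consonants (> 2) → ill-formed
/vdu/ — violates constraint 1: syllable 1 onset /vd/: /v/ (fricative, 2) → /d/ (stop, 1) does not rise → ill-formed
/tlolw.siv/ — violates constraint 3: syllable 1 coda /lw/: /l/ (liquid, 4) → /w/ (glide, 5) does not fall → ill-formed
/li.pwi/ — σ1 onset /l/, coda /∅/ ok; σ2 onset /pw/ (1→5 rises), coda /∅/ ok → well-formed

/li.pwi/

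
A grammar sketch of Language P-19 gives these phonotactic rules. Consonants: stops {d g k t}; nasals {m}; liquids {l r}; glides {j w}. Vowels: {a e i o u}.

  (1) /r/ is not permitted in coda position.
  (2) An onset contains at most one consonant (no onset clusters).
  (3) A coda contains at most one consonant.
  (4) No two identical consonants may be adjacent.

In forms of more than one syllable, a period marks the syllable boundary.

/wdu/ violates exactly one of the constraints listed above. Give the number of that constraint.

2

/wdu/: syllable 1 onset /wd/ has 2 consonants (> 1).
This is a violation of constraint 2: "An onset contains at most one consonant (no onset clusters)."
The remaining constraints (1, 3, 4) are satisfied.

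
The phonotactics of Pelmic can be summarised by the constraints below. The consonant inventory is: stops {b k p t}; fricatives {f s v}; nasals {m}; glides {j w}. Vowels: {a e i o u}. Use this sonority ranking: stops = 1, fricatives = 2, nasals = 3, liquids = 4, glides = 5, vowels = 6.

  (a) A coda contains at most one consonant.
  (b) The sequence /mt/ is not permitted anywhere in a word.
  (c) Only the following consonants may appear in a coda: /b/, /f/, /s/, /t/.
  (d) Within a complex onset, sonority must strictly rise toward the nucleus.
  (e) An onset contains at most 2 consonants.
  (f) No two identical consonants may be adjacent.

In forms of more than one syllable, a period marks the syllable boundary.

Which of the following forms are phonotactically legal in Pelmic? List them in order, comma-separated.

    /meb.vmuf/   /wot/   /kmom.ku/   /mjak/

/meb.vmuf/ — σ1 onset /m/, coda /b/ ok; σ2 onset /vm/ (2→3 rises), coda /f/ ok → phonotactically legal
/wot/ — σ1 onset /w/, coda /t/ ok → phonotactically legal
/kmom.ku/ — violates constraint (c): syllable 1 coda contains /m/, which is not a licensed coda consonant → phonotactically illegal
/mjak/ — violates constraint (c): syllable 1 coda contains /k/, which is not a licensed coda consonant → phonotactically illegal

/meb.vmuf/, /wot/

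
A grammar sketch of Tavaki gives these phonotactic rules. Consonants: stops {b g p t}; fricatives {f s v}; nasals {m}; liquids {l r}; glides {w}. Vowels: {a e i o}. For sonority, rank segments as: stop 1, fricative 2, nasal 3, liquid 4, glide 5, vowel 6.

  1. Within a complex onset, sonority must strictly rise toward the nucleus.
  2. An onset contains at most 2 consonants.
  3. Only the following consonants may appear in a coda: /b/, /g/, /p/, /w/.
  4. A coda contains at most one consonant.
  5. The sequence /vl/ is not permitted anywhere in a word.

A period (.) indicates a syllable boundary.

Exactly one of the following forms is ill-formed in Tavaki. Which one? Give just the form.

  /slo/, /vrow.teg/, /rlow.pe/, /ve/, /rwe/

/rlow.pe/

/slo/ — σ1 onset /sl/ (2→4 rises), coda /∅/ ok → well-formed
/vrow.teg/ — σ1 onset /vr/ (2→4 rises), coda /w/ ok; σ2 onset /t/, coda /g/ ok → well-formed
/rlow.pe/ — violates constraint 1: syllable 1 onset /rl/: /r/ (liquid, 4) → /l/ (liquid, 4) does not rise → ill-formed
/ve/ — σ1 onset /v/, coda /∅/ ok → well-formed
/rwe/ — σ1 onset /rw/ (4→5 rises), coda /∅/ ok → well-formed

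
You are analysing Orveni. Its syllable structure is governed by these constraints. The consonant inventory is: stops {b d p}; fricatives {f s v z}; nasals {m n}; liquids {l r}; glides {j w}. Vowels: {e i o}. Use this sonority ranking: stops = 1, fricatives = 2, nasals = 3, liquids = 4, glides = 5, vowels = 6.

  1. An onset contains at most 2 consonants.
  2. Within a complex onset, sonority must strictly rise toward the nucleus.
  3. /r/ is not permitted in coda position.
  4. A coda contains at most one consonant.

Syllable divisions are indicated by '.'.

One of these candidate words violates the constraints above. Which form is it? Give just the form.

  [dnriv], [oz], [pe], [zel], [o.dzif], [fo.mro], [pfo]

[dnriv] — violates constraint 1: syllable 1 onset /dnr/ has 3 consonants (> 2) → ill-formed
[oz] — σ1 onset /∅/, coda /z/ ok → well-formed
[pe] — σ1 onset /p/, coda /∅/ ok → well-formed
[zel] — σ1 onset /z/, coda /l/ ok → well-formed
[o.dzif] — σ1 onset /∅/, coda /∅/ ok; σ2 onset /dz/ (1→2 rises), coda /f/ ok → well-formed
[fo.mro] — σ1 onset /f/, coda /∅/ ok; σ2 onset /mr/ (3→4 rises), coda /∅/ ok → well-formed
[pfo] — σ1 onset /pf/ (1→2 rises), coda /∅/ ok → well-formed

[dnriv]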